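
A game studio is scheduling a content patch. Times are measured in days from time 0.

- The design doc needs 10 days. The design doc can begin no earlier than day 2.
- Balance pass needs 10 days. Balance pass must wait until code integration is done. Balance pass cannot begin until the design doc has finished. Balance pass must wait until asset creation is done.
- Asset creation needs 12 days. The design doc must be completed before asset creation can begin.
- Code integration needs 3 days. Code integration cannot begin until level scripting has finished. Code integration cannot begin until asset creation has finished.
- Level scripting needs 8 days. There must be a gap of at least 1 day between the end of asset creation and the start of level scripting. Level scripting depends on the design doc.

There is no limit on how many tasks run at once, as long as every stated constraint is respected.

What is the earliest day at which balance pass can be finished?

46

The design doc waits on its own release at day 2, so it starts at day 2 and finishes at 2 + 10 = day 12.
Asset creation cannot begin until the design doc (finishes day 12). It runs from day 12 to 12 + 12 = day 24.
Level scripting cannot start until asset creation (finishes day 24, plus 1-day gap → day 25); the design doc (finishes day 12). The controlling bound is day 25, so level scripting finishes at 25 + 8 = day 33.
Code integration needs all of level scripting (finishes day 33); asset creation (finishes day 24). That puts its earliest start at day 33; it finishes at 33 + 3 = day 36.
Balance pass cannot start until code integration (finishes day 36); the design doc (finishes day 12); asset creation (finishes day 24). The controlling bound is day 36, so balance pass finishes at 36 + 10 = day 46.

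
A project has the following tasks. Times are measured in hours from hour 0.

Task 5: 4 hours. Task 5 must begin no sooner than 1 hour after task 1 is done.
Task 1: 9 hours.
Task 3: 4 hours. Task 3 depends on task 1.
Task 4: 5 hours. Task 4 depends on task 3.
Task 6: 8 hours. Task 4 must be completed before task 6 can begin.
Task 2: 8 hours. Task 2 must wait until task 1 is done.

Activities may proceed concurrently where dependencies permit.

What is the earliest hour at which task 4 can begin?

13

Task 1 can start immediately at hour 0; it finishes at hour 9.
Task 3 cannot begin until task 1 (finishes hour 9). It runs from hour 9 to 9 + 4 = hour 13.
Task 4 waits on task 3 (finishes hour 13), so the earliest it can start is hour 13.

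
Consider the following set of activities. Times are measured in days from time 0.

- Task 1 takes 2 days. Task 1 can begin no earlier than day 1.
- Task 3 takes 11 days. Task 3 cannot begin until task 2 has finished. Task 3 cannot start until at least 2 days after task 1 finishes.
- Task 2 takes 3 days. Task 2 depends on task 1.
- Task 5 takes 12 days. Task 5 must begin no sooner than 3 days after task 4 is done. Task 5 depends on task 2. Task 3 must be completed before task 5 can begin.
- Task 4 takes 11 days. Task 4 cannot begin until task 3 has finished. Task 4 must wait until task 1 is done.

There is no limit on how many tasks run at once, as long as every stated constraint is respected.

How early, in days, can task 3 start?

6

Task 1 waits on its own release at day 1, so it starts at day 1 and finishes at 1 + 2 = day 3.
After task 1 (finishes day 3), task 2 can start at day 3 and finishes at day 6.
Task 3 waits on task 2 (finishes day 6); task 1 (finishes day 3, plus 2-day gap → day 5). The latest of these is day 6, which is the earliest task 3 can start.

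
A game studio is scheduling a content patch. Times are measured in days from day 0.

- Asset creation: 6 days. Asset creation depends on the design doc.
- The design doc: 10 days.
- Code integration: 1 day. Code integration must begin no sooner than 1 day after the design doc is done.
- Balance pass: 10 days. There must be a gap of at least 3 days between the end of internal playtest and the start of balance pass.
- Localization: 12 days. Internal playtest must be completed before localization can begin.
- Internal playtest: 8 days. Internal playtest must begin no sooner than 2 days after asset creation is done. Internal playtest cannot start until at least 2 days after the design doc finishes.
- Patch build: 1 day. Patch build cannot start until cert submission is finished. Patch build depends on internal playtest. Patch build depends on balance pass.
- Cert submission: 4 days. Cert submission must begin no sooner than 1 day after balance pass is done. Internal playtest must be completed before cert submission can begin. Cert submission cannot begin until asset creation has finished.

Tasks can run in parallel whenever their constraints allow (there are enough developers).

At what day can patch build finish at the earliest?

The design doc can start immediately at day 0; it finishes at day 10.
Asset creation waits on the design doc (finishes day 10), so it starts at day 10 and finishes at 10 + 6 = day 16.
Internal playtest needs all of asset creation (finishes day 16, plus 2-day gap → day 18); the design doc (finishes day 10, plus 2-day gap → day 12). That puts its earliest start at day 18; it finishes at 18 + 8 = day 26.
Balance pass waits on internal playtest (finishes day 26, plus 3-day gap → day 29), so it starts at day 29 and finishes at 29 + 10 = day 39.
Cert submission has to wait for balance pass (finishes day 39, plus 1-day gap → day 40); internal playtest (finishes day 26); asset creation (finishes day 16). The latest of these is day 40, so cert submission runs day 40 to 40 + 4 = day 44.
Patch build has to wait for cert submission (finishes day 44); internal playtest (finishes day 26); balance pass (finishes day 39). The latest of these is day 44, so patch build runs day 44 to 44 + 1 = day 45.

45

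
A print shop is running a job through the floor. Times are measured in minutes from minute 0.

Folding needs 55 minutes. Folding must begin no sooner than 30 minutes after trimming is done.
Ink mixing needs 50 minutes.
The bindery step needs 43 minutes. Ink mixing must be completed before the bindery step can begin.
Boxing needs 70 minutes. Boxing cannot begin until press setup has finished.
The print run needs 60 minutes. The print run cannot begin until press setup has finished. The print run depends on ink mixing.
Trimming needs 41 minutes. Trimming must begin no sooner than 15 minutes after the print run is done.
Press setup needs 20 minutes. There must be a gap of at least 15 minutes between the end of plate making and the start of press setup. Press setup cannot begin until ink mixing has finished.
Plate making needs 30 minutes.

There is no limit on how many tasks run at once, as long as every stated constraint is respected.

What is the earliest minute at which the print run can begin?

70

Ink mixing has no prerequisites, so it starts at minute 0 and finishes at minute 50.
Plate making can start immediately at minute 0; it finishes at minute 30.
For press setup: plate making (finishes minute 30, plus 15-minute gap → minute 45); ink mixing (finishes minute 50). Taking the maximum gives a start of minute 50, and it finishes at 50 + 20 = minute 70.
The print run waits on press setup (finishes minute 70); ink mixing (finishes minute 50). The latest of these is minute 70, which is the earliest the print run can start.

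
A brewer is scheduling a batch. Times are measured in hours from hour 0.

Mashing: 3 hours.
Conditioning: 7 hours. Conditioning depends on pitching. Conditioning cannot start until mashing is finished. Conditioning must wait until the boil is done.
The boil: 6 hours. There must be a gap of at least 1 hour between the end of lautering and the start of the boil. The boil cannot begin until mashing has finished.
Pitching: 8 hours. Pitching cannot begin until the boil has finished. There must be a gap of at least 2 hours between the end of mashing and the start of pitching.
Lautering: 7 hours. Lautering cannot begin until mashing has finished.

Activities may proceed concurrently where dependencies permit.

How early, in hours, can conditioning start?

25

Nothing blocks mashing, so it runs from hour 0 to hour 3.
Lautering waits on mashing (finishes hour 3), so it starts at hour 3 and finishes at 3 + 7 = hour 10.
For the boil: lautering (finishes hour 10, plus 1-hour gap → hour 11); mashing (finishes hour 3). Taking the maximum gives a start of hour 11, and it finishes at 11 + 6 = hour 17.
Pitching needs all of the boil (finishes hour 17); mashing (finishes hour 3, plus 2-hour gap → hour 5). That puts its earliest start at hour 17; it finishes at 17 + 8 = hour 25.
Conditioning waits on pitching (finishes hour 25); mashing (finishes hour 3); the boil (finishes hour 17). The latest of these is hour 25, which is the earliest conditioning can start.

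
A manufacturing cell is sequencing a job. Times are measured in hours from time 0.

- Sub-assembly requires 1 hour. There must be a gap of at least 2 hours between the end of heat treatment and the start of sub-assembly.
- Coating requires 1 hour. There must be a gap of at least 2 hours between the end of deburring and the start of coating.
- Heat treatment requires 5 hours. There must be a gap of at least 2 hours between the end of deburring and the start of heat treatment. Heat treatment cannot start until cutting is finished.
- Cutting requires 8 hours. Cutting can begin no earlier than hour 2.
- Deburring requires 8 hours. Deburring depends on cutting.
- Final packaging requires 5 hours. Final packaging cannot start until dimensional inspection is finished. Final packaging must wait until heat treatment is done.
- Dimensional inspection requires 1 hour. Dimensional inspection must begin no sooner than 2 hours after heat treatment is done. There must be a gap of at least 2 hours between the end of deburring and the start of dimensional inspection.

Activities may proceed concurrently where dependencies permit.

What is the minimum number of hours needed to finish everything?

33

After its own release at hour 2, cutting can start at hour 2 and finishes at hour 10.
Deburring cannot begin until cutting (finishes hour 10). It runs from hour 10 to 10 + 8 = hour 18.
Coating cannot begin until deburring (finishes hour 18, plus 2-hour gap → hour 20). It runs from hour 20 to 20 + 1 = hour 21.
For heat treatment: deburring (finishes hour 18, plus 2-hour gap → hour 20); cutting (finishes hour 10). Taking the maximum gives a start of hour 20, and it finishes at 20 + 5 = hour 25.
Sub-assembly waits on heat treatment (finishes hour 25, plus 2-hour gap → hour 27), so it starts at hour 27 and finishes at 27 + 1 = hour 28.
Dimensional inspection needs all of heat treatment (finishes hour 25, plus 2-hour gap → hour 27); deburring (finishes hour 18, plus 2-hour gap → hour 20). That puts its earliest start at hour 27; it finishes at 27 + 1 = hour 28.
For final packaging: dimensional inspection (finishes hour 28); heat treatment (finishes hour 25). Taking the maximum gives a start of hour 28, and it finishes at 28 + 5 = hour 33.
All tasks are finished once the last one completes. Finish times: Cutting at 10, Deburring at 18, Heat treatment at 25, Dimensional inspection at 28, Coating at 21, Sub-assembly at 28, Final packaging at 33. The latest is hour 33.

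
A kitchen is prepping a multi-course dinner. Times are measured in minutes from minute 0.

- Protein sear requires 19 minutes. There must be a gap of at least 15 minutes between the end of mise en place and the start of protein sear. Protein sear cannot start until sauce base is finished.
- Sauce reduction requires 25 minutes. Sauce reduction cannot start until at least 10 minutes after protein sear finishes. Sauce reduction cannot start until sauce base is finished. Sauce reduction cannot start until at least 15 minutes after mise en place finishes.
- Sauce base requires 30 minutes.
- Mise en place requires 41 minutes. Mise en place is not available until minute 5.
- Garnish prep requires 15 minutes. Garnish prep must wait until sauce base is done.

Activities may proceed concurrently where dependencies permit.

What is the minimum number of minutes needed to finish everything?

115

Nothing blocks sauce base, so it runs from minute 0 to minute 30.
After sauce base (finishes minute 30), garnish prep can start at minute 30 and finishes at minute 45.
After its own release at minute 5, mise en place can start at minute 5 and finishes at minute 46.
Protein sear has to wait for mise en place (finishes minute 46, plus 15-minute gap → minute 61); sauce base (finishes minute 30). The latest of these is minute 61, so protein sear runs minute 61 to 61 + 19 = minute 80.
Sauce reduction cannot start until protein sear (finishes minute 80, plus 10-minute gap → minute 90); sauce base (finishes minute 30); mise en place (finishes minute 46, plus 15-minute gap → minute 61). The controlling bound is minute 90, so sauce reduction finishes at 90 + 25 = minute 115.
All tasks are finished once the last one completes. Finish times: Mise en place at 46, Sauce base at 30, Protein sear at 80, Sauce reduction at 115, Garnish prep at 45. The latest is minute 115.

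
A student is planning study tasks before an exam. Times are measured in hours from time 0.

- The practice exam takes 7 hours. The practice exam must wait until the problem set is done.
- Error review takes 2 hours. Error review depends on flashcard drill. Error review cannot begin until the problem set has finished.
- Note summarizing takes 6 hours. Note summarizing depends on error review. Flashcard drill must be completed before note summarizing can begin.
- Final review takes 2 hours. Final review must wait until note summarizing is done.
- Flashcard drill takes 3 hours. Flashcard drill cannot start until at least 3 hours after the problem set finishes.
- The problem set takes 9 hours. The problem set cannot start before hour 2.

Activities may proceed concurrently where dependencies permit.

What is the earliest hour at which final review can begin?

After its own release at hour 2, the problem set can start at hour 2 and finishes at hour 11.
After the problem set (finishes hour 11, plus 3-hour gap → hour 14), flashcard drill can start at hour 14 and finishes at hour 17.
Error review has to wait for flashcard drill (finishes hour 17); the problem set (finishes hour 11). The latest of these is hour 17, so error review runs hour 17 to 17 + 2 = hour 19.
Note summarizing has to wait for error review (finishes hour 19); flashcard drill (finishes hour 17). The latest of these is hour 19, so note summarizing runs hour 19 to 19 + 6 = hour 25.
Final review waits on note summarizing (finishes hour 25), so the earliest it can start is hour 25.

25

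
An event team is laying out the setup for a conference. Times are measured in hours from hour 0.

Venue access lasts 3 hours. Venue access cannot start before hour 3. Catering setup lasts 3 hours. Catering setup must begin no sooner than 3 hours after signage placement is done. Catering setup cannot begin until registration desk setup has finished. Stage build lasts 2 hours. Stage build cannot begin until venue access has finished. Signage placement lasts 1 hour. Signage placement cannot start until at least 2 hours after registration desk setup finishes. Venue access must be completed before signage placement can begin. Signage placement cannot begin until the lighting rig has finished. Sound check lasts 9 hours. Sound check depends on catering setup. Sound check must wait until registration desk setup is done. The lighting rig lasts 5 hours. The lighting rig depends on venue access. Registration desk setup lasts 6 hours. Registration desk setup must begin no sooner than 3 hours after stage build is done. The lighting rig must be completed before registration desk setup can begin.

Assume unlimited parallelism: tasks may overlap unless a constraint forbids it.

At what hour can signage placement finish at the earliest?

After its own release at hour 3, venue access can start at hour 3 and finishes at hour 6.
The lighting rig cannot begin until venue access (finishes hour 6). It runs from hour 6 to 6 + 5 = hour 11.
Stage build waits on venue access (finishes hour 6), so it starts at hour 6 and finishes at 6 + 2 = hour 8.
Registration desk setup cannot start until stage build (finishes hour 8, plus 3-hour gap → hour 11); the lighting rig (finishes hour 11). The controlling bound is hour 11, so registration desk setup finishes at 11 + 6 = hour 17.
Signage placement has to wait for registration desk setup (finishes hour 17, plus 2-hour gap → hour 19); venue access (finishes hour 6); the lighting rig (finishes hour 11). The latest of these is hour 19, so signage placement runs hour 19 to 19 + 1 = hour 20.

20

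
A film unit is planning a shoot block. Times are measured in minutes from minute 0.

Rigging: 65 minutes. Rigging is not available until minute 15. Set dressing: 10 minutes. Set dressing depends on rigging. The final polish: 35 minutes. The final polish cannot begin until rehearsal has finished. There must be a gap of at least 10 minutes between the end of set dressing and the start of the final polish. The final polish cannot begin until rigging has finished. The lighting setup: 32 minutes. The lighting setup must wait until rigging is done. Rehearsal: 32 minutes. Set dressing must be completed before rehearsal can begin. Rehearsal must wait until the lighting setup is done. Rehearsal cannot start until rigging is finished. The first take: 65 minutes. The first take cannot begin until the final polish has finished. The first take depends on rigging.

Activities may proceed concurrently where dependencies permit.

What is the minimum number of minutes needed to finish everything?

Rigging cannot begin until its own release at minute 15. It runs from minute 15 to 15 + 65 = minute 80.
The lighting setup waits on rigging (finishes minute 80), so it starts at minute 80 and finishes at 80 + 32 = minute 112.
After rigging (finishes minute 80), set dressing can start at minute 80 and finishes at minute 90.
For rehearsal: set dressing (finishes minute 90); the lighting setup (finishes minute 112); rigging (finishes minute 80). Taking the maximum gives a start of minute 112, and it finishes at 112 + 32 = minute 144.
For the final polish: rehearsal (finishes minute 144); set dressing (finishes minute 90, plus 10-minute gap → minute 100); rigging (finishes minute 80). Taking the maximum gives a start of minute 144, and it finishes at 144 + 35 = minute 179.
The first take cannot start until the final polish (finishes minute 179); rigging (finishes minute 80). The controlling bound is minute 179, so the first take finishes at 179 + 65 = minute 244.
All tasks are finished once the last one completes. Finish times: Rigging at 80, Set dressing at 90, The lighting setup at 112, Rehearsal at 144, The final polish at 179, The first take at 244. The latest is minute 244.

244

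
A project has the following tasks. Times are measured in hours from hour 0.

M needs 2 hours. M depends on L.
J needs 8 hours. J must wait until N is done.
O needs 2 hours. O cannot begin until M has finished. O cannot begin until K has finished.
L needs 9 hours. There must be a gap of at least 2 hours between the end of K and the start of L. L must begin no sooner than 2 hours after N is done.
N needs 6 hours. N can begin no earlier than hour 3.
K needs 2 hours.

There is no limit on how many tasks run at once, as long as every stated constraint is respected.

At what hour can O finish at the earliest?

After its own release at hour 3, N can start at hour 3 and finishes at hour 9.
Nothing blocks K, so it runs from hour 0 to hour 2.
L has to wait for K (finishes hour 2, plus 2-hour gap → hour 4); N (finishes hour 9, plus 2-hour gap → hour 11). The latest of these is hour 11, so L runs hour 11 to 11 + 9 = hour 20.
M cannot begin until L (finishes hour 20). It runs from hour 20 to 20 + 2 = hour 22.
O needs all of M (finishes hour 22); K (finishes hour 2). That puts its earliest start at hour 22; it finishes at 22 + 2 = hour 24.

24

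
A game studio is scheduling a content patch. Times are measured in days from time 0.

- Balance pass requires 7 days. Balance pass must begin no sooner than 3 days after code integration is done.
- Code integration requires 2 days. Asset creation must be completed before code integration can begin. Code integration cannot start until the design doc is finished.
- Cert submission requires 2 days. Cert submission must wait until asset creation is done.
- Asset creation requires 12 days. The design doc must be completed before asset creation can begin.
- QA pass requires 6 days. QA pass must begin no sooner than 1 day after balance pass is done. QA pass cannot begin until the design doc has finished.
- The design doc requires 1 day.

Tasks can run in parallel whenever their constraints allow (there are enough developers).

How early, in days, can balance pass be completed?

Nothing blocks the design doc, so it runs from day 0 to day 1.
Asset creation cannot begin until the design doc (finishes day 1). It runs from day 1 to 1 + 12 = day 13.
Code integration has to wait for asset creation (finishes day 13); the design doc (finishes day 1). The latest of these is day 13, so code integration runs day 13 to 13 + 2 = day 15.
After code integration (finishes day 15, plus 3-day gap → day 18), balance pass can start at day 18 and finishes at day 25.

25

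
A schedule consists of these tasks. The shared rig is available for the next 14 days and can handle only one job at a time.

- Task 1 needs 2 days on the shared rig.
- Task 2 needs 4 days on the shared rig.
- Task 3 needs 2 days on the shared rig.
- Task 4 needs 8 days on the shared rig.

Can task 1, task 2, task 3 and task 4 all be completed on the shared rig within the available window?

No

Running back to back, the jobs need 2 + 4 + 2 + 8 = 16 days on the shared rig.
Since 16 > 14, they cannot all fit.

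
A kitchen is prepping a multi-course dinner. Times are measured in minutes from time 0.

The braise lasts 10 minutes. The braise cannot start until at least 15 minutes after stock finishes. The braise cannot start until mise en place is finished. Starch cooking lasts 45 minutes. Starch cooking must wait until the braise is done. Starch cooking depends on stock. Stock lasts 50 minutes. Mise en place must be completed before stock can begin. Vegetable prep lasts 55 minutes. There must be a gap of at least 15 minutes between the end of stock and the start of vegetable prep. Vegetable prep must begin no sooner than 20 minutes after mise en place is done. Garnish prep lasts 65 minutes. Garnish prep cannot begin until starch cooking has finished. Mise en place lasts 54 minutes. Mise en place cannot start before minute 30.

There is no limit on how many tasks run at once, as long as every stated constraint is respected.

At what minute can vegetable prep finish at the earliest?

Mise en place waits on its own release at minute 30, so it starts at minute 30 and finishes at 30 + 54 = minute 84.
After mise en place (finishes minute 84), stock can start at minute 84 and finishes at minute 134.
For vegetable prep: stock (finishes minute 134, plus 15-minute gap → minute 149); mise en place (finishes minute 84, plus 20-minute gap → minute 104). Taking the maximum gives a start of minute 149, and it finishes at 149 + 55 = minute 204.

204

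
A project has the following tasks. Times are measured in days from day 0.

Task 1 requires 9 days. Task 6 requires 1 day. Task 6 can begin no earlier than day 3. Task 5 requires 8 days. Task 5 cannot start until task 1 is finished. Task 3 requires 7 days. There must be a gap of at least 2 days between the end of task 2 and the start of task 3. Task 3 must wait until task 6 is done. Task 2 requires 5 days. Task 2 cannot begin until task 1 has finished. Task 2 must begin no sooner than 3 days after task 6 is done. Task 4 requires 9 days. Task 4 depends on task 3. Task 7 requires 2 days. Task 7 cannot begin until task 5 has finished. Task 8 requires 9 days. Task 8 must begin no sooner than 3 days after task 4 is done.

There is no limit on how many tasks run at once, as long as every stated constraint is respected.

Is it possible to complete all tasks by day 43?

No

Task 6 cannot begin until its own release at day 3. It runs from day 3 to 3 + 1 = day 4.
Task 1 can start immediately at day 0; it finishes at day 9.
Task 5 waits on task 1 (finishes day 9), so it starts at day 9 and finishes at 9 + 8 = day 17.
Task 7 cannot begin until task 5 (finishes day 17). It runs from day 17 to 17 + 2 = day 19.
Task 2 needs all of task 1 (finishes day 9); task 6 (finishes day 4, plus 3-day gap → day 7). That puts its earliest start at day 9; it finishes at 9 + 5 = day 14.
Task 3 cannot start until task 2 (finishes day 14, plus 2-day gap → day 16); task 6 (finishes day 4). The controlling bound is day 16, so task 3 finishes at 16 + 7 = day 23.
Task 4 cannot begin until task 3 (finishes day 23). It runs from day 23 to 23 + 9 = day 32.
After task 4 (finishes day 32, plus 3-day gap → day 35), task 8 can start at day 35 and finishes at day 44.
The earliest everything can be done is day 44, which is after the deadline of 43, so it is not possible.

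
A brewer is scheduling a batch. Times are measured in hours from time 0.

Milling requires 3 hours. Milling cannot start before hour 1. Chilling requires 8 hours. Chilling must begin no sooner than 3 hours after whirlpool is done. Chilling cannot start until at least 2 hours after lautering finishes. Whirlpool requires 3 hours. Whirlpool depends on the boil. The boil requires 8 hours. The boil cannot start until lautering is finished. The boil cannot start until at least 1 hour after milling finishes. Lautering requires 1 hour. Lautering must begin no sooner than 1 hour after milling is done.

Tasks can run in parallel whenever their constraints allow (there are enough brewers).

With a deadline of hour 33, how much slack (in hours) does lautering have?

5

Milling cannot begin until its own release at hour 1. It runs from hour 1 to 1 + 3 = hour 4.
Lautering waits on milling (finishes hour 4, plus 1-hour gap → hour 5), so it starts at hour 5 and finishes at 5 + 1 = hour 6.

Working backward from the deadline:
Chilling must finish by hour 33; it takes 8 hours, so it must start by 33 − 8 = hour 25.
Whirlpool has to be done before chilling (must start by hour 25, minus 3-hour gap → hour 22). That means finishing by hour 22, i.e. starting by 22 − 3 = hour 19.
The boil has to be done before whirlpool (must start by hour 19). That means finishing by hour 19, i.e. starting by 19 − 8 = hour 11.
Lautering has several dependents: the boil (must start by hour 11); chilling (must start by hour 25, minus 2-hour gap → hour 23). The earliest of those limits is hour 11, so lautering must start by 11 − 1 = hour 10.
So lautering can start as early as hour 5 and as late as hour 10, giving 10 − 5 = 5 hours of slack.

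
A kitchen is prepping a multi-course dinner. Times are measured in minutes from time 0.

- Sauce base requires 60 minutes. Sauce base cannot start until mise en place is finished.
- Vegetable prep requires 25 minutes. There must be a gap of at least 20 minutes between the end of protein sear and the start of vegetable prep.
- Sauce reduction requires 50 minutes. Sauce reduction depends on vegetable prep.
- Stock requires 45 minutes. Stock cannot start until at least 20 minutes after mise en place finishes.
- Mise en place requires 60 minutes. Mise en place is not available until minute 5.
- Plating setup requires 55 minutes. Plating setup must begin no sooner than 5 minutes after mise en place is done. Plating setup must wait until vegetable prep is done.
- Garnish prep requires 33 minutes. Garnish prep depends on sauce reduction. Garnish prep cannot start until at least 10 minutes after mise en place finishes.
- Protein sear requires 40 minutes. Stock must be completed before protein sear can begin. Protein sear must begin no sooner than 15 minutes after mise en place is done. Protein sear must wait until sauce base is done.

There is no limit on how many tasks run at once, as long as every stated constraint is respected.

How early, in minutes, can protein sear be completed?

170

Mise en place cannot begin until its own release at minute 5. It runs from minute 5 to 5 + 60 = minute 65.
Sauce base waits on mise en place (finishes minute 65), so it starts at minute 65 and finishes at 65 + 60 = minute 125.
Stock cannot begin until mise en place (finishes minute 65, plus 20-minute gap → minute 85). It runs from minute 85 to 85 + 45 = minute 130.
Protein sear needs all of stock (finishes minute 130); mise en place (finishes minute 65, plus 15-minute gap → minute 80); sauce base (finishes minute 125). That puts its earliest start at minute 130; it finishes at 130 + 40 = minute 170.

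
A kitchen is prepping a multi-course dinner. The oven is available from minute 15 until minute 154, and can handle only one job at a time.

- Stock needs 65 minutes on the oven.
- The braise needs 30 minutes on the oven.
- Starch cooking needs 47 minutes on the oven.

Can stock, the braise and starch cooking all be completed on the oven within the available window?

No

The oven window is 154 − 15 = 139 minutes.
Running back to back, the jobs need 65 + 30 + 47 = 142 minutes on the oven.
Since 142 > 139, they cannot all fit.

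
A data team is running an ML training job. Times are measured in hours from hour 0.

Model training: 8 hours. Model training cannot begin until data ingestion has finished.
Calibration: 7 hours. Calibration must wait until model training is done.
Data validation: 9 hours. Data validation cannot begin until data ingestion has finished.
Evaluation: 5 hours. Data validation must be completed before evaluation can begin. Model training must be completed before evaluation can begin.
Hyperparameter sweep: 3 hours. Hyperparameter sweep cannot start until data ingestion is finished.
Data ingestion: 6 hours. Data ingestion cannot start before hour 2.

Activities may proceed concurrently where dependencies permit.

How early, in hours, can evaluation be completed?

22

Data ingestion waits on its own release at hour 2, so it starts at hour 2 and finishes at 2 + 6 = hour 8.
After data ingestion (finishes hour 8), model training can start at hour 8 and finishes at hour 16.
Data validation cannot begin until data ingestion (finishes hour 8). It runs from hour 8 to 8 + 9 = hour 17.
Evaluation needs all of data validation (finishes hour 17); model training (finishes hour 16). That puts its earliest start at hour 17; it finishes at 17 + 5 = hour 22.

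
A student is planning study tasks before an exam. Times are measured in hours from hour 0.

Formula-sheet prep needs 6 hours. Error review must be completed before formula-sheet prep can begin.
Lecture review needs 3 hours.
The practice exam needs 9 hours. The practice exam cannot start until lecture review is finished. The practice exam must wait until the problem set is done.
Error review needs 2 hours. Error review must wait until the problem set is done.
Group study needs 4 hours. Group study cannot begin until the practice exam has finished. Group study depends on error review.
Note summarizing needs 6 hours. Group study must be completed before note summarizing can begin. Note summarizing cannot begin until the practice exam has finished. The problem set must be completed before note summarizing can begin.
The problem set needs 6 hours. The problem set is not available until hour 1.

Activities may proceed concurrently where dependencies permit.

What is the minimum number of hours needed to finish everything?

The problem set waits on its own release at hour 1, so it starts at hour 1 and finishes at 1 + 6 = hour 7.
After the problem set (finishes hour 7), error review can start at hour 7 and finishes at hour 9.
Formula-sheet prep waits on error review (finishes hour 9), so it starts at hour 9 and finishes at 9 + 6 = hour 15.
Nothing blocks lecture review, so it runs from hour 0 to hour 3.
The practice exam needs all of lecture review (finishes hour 3); the problem set (finishes hour 7). That puts its earliest start at hour 7; it finishes at 7 + 9 = hour 16.
For group study: the practice exam (finishes hour 16); error review (finishes hour 9). Taking the maximum gives a start of hour 16, and it finishes at 16 + 4 = hour 20.
Note summarizing needs all of group study (finishes hour 20); the practice exam (finishes hour 16); the problem set (finishes hour 7). That puts its earliest start at hour 20; it finishes at 20 + 6 = hour 26.
All tasks are finished once the last one completes. Finish times: Lecture review at 3, The problem set at 7, The practice exam at 16, Error review at 9, Group study at 20, Note summarizing at 26, Formula-sheet prep at 15. The latest is hour 26.

26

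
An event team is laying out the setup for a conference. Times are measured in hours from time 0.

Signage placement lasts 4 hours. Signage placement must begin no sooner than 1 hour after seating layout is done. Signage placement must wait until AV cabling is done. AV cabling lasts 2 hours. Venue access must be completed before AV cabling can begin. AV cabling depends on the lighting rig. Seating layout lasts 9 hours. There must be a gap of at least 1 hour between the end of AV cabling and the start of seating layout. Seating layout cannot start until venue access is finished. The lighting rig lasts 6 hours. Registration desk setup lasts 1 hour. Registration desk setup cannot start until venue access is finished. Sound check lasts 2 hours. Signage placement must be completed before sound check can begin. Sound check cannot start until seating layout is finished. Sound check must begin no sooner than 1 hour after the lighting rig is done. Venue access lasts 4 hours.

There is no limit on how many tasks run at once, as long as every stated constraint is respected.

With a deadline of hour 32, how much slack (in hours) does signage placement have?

7

The lighting rig has no prerequisites, so it starts at hour 0 and finishes at hour 6.
Nothing blocks venue access, so it runs from hour 0 to hour 4.
For AV cabling: venue access (finishes hour 4); the lighting rig (finishes hour 6). Taking the maximum gives a start of hour 6, and it finishes at 6 + 2 = hour 8.
Seating layout has to wait for AV cabling (finishes hour 8, plus 1-hour gap → hour 9); venue access (finishes hour 4). The latest of these is hour 9, so seating layout runs hour 9 to 9 + 9 = hour 18.
Signage placement cannot start until seating layout (finishes hour 18, plus 1-hour gap → hour 19); AV cabling (finishes hour 8). The controlling bound is hour 19, so signage placement finishes at 19 + 4 = hour 23.

Working backward from the deadline:
Nothing follows sound check; the deadline of hour 32 is its only limit. It must start by 32 − 2 = hour 30.
Signage placement must finish before sound check (must start by hour 30). With a 4-hour duration, signage placement must start by 30 − 4 = hour 26.
So signage placement can start as early as hour 19 and as late as hour 26, giving 26 − 19 = 7 hours of slack.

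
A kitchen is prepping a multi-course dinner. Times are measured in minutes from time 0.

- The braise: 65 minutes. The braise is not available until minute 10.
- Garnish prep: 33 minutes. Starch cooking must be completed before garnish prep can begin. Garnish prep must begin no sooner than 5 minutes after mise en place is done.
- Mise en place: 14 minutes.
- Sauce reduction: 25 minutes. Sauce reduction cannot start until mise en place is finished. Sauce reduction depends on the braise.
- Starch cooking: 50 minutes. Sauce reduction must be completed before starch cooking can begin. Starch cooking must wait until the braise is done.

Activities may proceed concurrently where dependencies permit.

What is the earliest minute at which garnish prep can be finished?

The braise cannot begin until its own release at minute 10. It runs from minute 10 to 10 + 65 = minute 75.
Mise en place can start immediately at minute 0; it finishes at minute 14.
Sauce reduction needs all of mise en place (finishes minute 14); the braise (finishes minute 75). That puts its earliest start at minute 75; it finishes at 75 + 25 = minute 100.
For starch cooking: sauce reduction (finishes minute 100); the braise (finishes minute 75). Taking the maximum gives a start of minute 100, and it finishes at 100 + 50 = minute 150.
Garnish prep cannot start until starch cooking (finishes minute 150); mise en place (finishes minute 14, plus 5-minute gap → minute 19). The controlling bound is minute 150, so garnish prep finishes at 150 + 33 = minute 183.

183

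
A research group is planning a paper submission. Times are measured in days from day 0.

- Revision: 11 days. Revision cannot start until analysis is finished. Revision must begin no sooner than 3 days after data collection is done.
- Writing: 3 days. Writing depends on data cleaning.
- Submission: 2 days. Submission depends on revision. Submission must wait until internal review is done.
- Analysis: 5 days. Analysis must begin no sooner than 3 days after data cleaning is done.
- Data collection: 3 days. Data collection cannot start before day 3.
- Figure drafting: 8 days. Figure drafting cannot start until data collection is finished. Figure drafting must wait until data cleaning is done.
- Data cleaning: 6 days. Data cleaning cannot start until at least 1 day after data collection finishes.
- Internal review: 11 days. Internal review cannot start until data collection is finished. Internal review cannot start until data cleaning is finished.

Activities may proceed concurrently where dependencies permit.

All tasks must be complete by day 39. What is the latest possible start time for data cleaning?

12

To finish by day 39, submission (duration 2) must start no later than day 37.
Revision feeds into submission (must start by day 37); so revision must finish by day 37 and therefore start by day 26.
Analysis feeds into revision (must start by day 26); so analysis must finish by day 26 and therefore start by day 21.
To finish by day 39, figure drafting (duration 8) must start no later than day 31.
Writing must finish by day 39; it takes 3 days, so it must start by 39 − 3 = day 36.
Internal review feeds into submission (must start by day 37); so internal review must finish by day 37 and therefore start by day 26.
Data cleaning must finish in time for analysis (must start by day 21, minus 3-day gap → day 18); figure drafting (must start by day 31); writing (must start by day 36); internal review (must start by day 26). The tightest is day 18, so data cleaning must start by 18 − 6 = day 12.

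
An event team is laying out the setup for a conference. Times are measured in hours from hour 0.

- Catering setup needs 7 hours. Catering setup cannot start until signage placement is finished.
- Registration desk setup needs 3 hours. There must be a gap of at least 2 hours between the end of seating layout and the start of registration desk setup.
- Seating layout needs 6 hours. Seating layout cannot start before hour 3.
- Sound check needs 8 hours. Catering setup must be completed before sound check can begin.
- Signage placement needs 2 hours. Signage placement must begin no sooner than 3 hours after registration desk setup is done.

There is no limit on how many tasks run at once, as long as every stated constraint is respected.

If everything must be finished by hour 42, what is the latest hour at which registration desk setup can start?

19

Nothing follows sound check; the deadline of hour 42 is its only limit. It must start by 42 − 8 = hour 34.
Catering setup feeds into sound check (must start by hour 34); so catering setup must finish by hour 34 and therefore start by hour 27.
Since catering setup (must start by hour 27) depends on it, signage placement must finish by hour 27. Backing off its 2-hour duration gives a latest start of hour 25.
Since signage placement (must start by hour 25, minus 3-hour gap → hour 22) depends on it, registration desk setup must finish by hour 22. Backing off its 3-hour duration gives a latest start of hour 19.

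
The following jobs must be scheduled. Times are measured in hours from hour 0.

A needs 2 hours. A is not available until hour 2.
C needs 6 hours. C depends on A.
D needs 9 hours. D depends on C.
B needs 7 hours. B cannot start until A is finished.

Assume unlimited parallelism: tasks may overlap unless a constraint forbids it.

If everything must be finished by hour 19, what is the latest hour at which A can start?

2

To finish by hour 19, B (duration 7) must start no later than hour 12.
Nothing follows D; the deadline of hour 19 is its only limit. It must start by 19 − 9 = hour 10.
C feeds into D (must start by hour 10); so C must finish by hour 10 and therefore start by hour 4.
For A: B (must start by hour 12); C (must start by hour 4). The most restrictive is hour 4; with a 2-hour duration, A must start by hour 2.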